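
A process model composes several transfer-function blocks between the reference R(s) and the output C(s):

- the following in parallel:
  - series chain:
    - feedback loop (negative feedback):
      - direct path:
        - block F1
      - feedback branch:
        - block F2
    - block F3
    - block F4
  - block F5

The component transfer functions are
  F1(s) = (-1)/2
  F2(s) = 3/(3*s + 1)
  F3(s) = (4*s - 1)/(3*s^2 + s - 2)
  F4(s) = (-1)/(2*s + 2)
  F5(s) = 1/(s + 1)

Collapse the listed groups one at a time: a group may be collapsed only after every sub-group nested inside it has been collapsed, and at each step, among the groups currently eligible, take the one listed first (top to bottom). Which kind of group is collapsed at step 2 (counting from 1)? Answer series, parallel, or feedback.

Step 1 - feedback reduction of F1, F2
Step 2 - combine [F1/(1+F1*F2)], F3, F4 in series
Step 3 - reduce the parallel group ([F1/(1+F1*F2)]*F3*F4), F5
Step 2: series.

Answer: series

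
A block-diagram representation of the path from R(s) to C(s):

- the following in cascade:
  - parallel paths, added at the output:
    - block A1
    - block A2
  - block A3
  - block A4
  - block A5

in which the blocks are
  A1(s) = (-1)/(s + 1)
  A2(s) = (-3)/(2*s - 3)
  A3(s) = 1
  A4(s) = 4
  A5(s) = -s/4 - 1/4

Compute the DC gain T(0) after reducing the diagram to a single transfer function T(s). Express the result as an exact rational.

Reducing step by step:

Step 1 - combine A1, A2 in parallel, giving (-5*s)/(2*s^2 - s - 3)
Step 2 - reduce the series chain (A1+A2), A3, A4, A5, giving (5*s)/(2*s - 3)
Step 2 gives the overall T(s). Then T(0) = 0/(-3) = 0.

Answer: 0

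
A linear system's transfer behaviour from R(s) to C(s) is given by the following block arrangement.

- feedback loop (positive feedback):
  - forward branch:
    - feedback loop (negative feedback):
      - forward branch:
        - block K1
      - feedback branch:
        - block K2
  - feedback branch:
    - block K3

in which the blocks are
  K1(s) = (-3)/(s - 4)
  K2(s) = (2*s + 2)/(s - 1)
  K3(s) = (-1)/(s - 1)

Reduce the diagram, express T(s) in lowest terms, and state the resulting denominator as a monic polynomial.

Step 1: close the feedback loop around K1, K2 -> (3 - 3*s)/(s^2 - 11*s - 2)
Step 2: collapse the loop ([K1/(1+K1*K2)] forward, K3 return) -> (3 - 3*s)/(s^2 - 11*s - 5)
Step 2 gives the fully reduced T(s), with no common factor left to cancel. The denominator is already monic (leading coefficient 1).

Answer: s^2 - 11*s - 5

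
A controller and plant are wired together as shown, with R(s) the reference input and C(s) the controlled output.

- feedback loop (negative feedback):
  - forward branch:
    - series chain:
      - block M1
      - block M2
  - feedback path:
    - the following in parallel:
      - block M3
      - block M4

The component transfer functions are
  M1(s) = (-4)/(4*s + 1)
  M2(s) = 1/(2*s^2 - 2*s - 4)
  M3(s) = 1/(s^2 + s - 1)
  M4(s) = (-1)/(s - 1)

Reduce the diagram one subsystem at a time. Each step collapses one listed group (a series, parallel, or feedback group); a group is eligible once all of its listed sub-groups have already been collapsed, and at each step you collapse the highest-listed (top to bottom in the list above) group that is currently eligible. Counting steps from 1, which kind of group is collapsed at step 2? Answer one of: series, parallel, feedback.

Reducing step by step:

1. cascade M1, M2
2. combine M3, M4 in parallel
3. close the feedback loop around (M1*M2), (M3+M4)
Step 2 collapses a parallel group.

Answer: parallel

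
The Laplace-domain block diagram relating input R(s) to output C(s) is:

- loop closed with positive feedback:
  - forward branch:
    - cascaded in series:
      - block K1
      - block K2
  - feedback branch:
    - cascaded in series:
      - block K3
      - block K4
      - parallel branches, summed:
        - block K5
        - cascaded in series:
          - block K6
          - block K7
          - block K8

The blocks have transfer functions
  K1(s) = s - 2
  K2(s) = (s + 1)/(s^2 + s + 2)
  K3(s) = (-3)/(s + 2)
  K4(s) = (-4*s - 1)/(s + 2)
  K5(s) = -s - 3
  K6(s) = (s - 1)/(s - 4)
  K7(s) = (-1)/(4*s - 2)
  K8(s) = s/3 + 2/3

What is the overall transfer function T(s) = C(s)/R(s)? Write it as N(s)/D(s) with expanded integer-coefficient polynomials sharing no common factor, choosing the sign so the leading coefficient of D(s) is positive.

(1) combine K1, K2 in series = (s^2 - s - 2)/(s^2 + s + 2)
(2) combine K6, K7, K8 in series = (-s^2 - s + 2)/(12*s^2 - 54*s + 24)
(3) sum the parallel branches K5, (K6*K7*K8) = (-12*s^3 + 17*s^2 + 137*s - 70)/(12*s^2 - 54*s + 24)
(4) series reduction of K3, K4, (K5+(K6*K7*K8)) = (-48*s^4 + 56*s^3 + 565*s^2 - 143*s - 70)/(4*s^4 - 2*s^3 - 48*s^2 - 40*s + 32)
(5) collapse the loop ((K1*K2) forward, (K3*K4*(K5+(K6*K7*K8))) return): this yields T(s), and no further normalization is needed

Hence the answer: (4*s^6 - 6*s^5 - 54*s^4 + 12*s^3 + 168*s^2 + 48*s - 64)/(52*s^6 - 102*s^5 - 647*s^4 + 728*s^3 + 953*s^2 - 404*s - 76)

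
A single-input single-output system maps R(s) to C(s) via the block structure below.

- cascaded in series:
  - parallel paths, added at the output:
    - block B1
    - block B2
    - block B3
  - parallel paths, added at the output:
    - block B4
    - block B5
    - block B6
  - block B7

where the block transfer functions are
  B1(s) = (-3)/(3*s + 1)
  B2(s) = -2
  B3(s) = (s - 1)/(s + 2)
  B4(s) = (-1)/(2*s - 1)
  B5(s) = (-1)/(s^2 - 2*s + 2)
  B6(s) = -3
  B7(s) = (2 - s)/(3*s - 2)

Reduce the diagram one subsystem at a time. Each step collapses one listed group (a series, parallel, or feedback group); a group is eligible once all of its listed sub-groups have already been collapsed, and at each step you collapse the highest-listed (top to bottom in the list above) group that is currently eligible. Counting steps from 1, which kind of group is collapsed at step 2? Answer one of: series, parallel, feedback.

1. reduce the parallel group B1, B2, B3
2. reduce the parallel group B4, B5, B6
3. reduce the series chain (B1+B2+B3), (B4+B5+B6), B7
So the answer for step 2 is parallel.

Therefore the answer is parallel.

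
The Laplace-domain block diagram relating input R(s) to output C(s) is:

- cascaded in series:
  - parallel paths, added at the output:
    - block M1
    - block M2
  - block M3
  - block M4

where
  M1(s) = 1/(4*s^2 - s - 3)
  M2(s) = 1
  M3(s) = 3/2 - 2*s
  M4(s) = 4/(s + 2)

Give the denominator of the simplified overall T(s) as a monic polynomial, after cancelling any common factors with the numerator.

Step 1. parallel reduction of M1, M2: (4*s^2 - s - 2)/(4*s^2 - s - 3)
Step 2. reduce the series chain (M1+M2), M3, M4: (-32*s^3 + 32*s^2 + 10*s - 12)/(4*s^3 + 7*s^2 - 5*s - 6)
No further cancellation is possible in the step-2 result, so that is T(s). Its denominator becomes monic after dividing by the leading coefficient 4.

Final answer: s^3 + 7*s^2/4 - 5*s/4 - 3/2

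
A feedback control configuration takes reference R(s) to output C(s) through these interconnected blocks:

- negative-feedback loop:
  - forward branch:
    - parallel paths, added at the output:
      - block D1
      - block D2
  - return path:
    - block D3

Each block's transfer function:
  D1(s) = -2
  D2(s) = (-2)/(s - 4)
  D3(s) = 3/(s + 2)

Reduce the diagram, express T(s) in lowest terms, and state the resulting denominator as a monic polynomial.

1. add D1, D2 (parallel) gives (6 - 2*s)/(s - 4)
2. feedback reduction of (D1+D2), D3 gives (-2*s^2 + 2*s + 12)/(s^2 - 8*s + 10)
No further cancellation is possible in the step-2 result, so that is T(s). Its denominator is already monic.

Hence the answer: s^2 - 8*s + 10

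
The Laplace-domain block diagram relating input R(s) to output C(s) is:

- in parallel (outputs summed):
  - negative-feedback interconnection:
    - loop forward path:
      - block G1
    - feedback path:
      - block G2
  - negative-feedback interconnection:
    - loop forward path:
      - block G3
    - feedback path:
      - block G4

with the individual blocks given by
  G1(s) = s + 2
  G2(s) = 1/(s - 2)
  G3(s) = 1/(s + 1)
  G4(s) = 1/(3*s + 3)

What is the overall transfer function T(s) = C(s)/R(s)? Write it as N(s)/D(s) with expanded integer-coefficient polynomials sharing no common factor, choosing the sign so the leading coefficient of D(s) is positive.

Step 1 - collapse the loop (G1 forward, G2 return) -> (s^2 - 4)/(2*s)
Step 2 - close the feedback loop around G3, G4 -> (3*s + 3)/(3*s^2 + 6*s + 4)
Step 3 - parallel reduction of [G1/(1+G1*G2)], [G3/(1+G3*G4)], giving the overall T(s)

Answer: (3*s^4 + 6*s^3 - 2*s^2 - 18*s - 16)/(6*s^3 + 12*s^2 + 8*s)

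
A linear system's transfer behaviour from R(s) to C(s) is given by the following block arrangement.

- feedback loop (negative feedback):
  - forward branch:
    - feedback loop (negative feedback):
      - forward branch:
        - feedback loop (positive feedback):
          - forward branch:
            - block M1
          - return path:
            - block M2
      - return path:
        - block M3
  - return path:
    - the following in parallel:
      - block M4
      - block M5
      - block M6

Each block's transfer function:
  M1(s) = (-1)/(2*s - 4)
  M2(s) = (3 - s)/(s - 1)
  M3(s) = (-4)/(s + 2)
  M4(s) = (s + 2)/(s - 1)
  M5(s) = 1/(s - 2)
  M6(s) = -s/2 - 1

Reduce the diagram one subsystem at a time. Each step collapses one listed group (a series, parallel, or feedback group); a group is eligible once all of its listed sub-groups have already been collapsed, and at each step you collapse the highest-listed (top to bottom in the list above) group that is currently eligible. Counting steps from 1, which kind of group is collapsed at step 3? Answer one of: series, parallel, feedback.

[1] collapse the loop (M1 forward, M2 return)
[2] reduce the feedback loop with forward [M1/(1-M1*M2)] and return M3
[3] parallel reduction of M4, M5, M6
[4] reduce the feedback loop with forward [[M1/(1-M1*M2)]/(1+[M1/(1-M1*M2)]*M3)] and return (M4+M5+M6)
Step 3 collapses a parallel group.

Final answer: parallel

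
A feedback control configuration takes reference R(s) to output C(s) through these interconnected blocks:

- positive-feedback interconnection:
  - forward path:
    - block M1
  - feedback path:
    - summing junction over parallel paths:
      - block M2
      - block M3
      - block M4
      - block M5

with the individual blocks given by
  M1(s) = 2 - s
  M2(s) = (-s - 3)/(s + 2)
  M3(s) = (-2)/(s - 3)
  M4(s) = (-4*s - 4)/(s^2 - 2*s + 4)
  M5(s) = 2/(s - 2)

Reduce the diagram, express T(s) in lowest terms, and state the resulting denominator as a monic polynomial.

The answer is s^5 - s^4 - 4*s^3 - 48*s + 160.

Reasoning:
Step 1: sum the parallel branches M2, M3, M4, M5, giving (-s^5 + 7*s^3 + 40*s - 136)/(s^5 - 5*s^4 + 6*s^3 + 8*s^2 - 40*s + 48)
Step 2: feedback reduction of M1, (M2+M3+M4+M5), giving (s^5 - 5*s^4 + 6*s^3 + 8*s^2 - 40*s + 48)/(s^5 - s^4 - 4*s^3 - 48*s + 160)
T(s) is the step-2 result (common factors already cancelled). Leading coefficient of the denominator: 1, so no rescaling is needed.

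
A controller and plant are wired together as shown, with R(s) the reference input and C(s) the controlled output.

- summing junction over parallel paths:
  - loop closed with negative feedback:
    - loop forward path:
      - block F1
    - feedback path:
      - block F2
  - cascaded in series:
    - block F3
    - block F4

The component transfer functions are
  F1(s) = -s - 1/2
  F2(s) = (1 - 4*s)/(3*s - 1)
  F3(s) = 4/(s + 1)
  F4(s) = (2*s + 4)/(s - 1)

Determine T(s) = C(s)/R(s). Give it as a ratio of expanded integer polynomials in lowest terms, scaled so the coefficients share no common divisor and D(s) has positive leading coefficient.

Step 1 - feedback reduction of F1, F2: (-6*s^2 - s + 1)/(8*s^2 + 8*s - 3)
Step 2 - reduce the series chain F3, F4: (8*s + 16)/(s^2 - 1)
Step 3 - sum the parallel branches [F1/(1+F1*F2)], (F3*F4), which is the overall transfer function T(s) = C(s)/R(s) in lowest terms

Therefore the answer is (-6*s^4 + 63*s^3 + 199*s^2 + 105*s - 49)/(8*s^4 + 8*s^3 - 11*s^2 - 8*s + 3).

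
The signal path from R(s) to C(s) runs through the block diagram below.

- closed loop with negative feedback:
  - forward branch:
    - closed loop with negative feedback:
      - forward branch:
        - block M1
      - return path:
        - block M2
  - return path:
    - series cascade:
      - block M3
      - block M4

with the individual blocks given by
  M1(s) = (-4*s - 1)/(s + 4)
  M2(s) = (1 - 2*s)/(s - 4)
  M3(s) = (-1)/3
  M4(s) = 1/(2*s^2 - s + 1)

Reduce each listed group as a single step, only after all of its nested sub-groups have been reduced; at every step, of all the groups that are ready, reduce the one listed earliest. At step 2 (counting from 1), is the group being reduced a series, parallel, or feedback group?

The answer is series.

Reasoning:
(1) apply the feedback formula to M1, M2
(2) series reduction of M3, M4
(3) apply the feedback formula to [M1/(1+M1*M2)], (M3*M4)
So the answer for step 2 is series.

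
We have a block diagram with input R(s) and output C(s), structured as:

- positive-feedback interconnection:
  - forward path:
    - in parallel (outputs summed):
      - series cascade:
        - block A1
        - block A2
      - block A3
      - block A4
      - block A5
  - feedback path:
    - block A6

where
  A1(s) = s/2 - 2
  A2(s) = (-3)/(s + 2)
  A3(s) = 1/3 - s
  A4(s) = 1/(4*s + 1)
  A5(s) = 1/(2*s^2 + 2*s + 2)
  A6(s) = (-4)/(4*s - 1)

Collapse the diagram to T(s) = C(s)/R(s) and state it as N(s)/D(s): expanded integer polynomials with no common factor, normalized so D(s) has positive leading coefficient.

The answer is (96*s^6 + 400*s^5 - 270*s^4 - 475*s^3 - 775*s^2 - 6*s + 58)/(136*s^4 - 446*s^3 - 690*s^2 - 886*s - 220).

Reasoning:
(1) cascade A1, A2; result (12 - 3*s)/(2*s + 4)
(2) add (A1*A2), A3, A4, A5 (parallel); result (-24*s^5 - 106*s^4 + 41*s^3 + 129*s^2 + 226*s + 58)/(24*s^4 + 78*s^3 + 90*s^2 + 66*s + 12)
(3) close the feedback loop around ((A1*A2)+A3+A4+A5), A6; the result is T(s) itself (integer coefficients, no common factor, positive leading denominator coefficient)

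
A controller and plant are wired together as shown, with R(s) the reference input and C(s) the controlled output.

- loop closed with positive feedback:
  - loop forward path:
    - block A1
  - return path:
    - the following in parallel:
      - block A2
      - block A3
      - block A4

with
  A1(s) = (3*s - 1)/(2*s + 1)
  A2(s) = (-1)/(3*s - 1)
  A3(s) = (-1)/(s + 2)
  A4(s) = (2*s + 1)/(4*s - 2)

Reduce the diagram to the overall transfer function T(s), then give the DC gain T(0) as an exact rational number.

(1) add A2, A3, A4 (parallel) = (6*s^3 - 3*s^2 + 5*s)/(12*s^3 + 14*s^2 - 18*s + 4)
(2) reduce the feedback loop with forward A1 and return (A2+A3+A4) = (12*s^3 + 14*s^2 - 18*s + 4)/(2*s^3 + 19*s^2 - 7*s - 4)
That last expression is T(s); at s = 0 only the constant terms survive, so T(0) = 4/(-4) = -1.

Answer: -1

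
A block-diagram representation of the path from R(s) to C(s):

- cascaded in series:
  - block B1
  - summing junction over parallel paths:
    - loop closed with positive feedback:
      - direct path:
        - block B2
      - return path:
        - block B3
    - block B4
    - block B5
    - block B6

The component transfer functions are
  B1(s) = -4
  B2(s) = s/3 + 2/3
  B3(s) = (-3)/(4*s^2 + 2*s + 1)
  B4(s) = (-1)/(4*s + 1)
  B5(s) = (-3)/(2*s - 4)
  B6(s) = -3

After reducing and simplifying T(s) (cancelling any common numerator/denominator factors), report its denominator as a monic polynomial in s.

The answer is s^4 - s^3 - 17*s^2/16 - 27*s/16 - 3/8.

Reasoning:
Step 1 - feedback reduction of B2, B3; result (4*s^3 + 10*s^2 + 5*s + 2)/(12*s^2 + 9*s + 9)
Step 2 - sum the parallel branches [B2/(1-B2*B3)], B4, B5, B6; result (32*s^5 - 264*s^4 + 4*s^3 + 98*s^2 + 321*s + 109)/(96*s^4 - 96*s^3 - 102*s^2 - 162*s - 36)
Step 3 - combine B1, ([B2/(1-B2*B3)]+B4+B5+B6) in series; result (-64*s^5 + 528*s^4 - 8*s^3 - 196*s^2 - 642*s - 218)/(48*s^4 - 48*s^3 - 51*s^2 - 81*s - 18)
That last expression is T(s), already simplified. Scaling its denominator by 1/48 (the reciprocal of the leading coefficient) yields the monic denominator.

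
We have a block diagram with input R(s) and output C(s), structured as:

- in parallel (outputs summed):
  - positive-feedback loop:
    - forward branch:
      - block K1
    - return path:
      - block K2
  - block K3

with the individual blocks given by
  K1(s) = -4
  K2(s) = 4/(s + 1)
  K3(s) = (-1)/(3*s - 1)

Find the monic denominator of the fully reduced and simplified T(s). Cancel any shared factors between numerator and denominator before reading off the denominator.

The answer is s^2 + 50*s/3 - 17/3.

Reasoning:
[1] apply the feedback formula to K1, K2 = (-4*s - 4)/(s + 17)
[2] reduce the parallel group [K1/(1-K1*K2)], K3 = (-12*s^2 - 9*s - 13)/(3*s^2 + 50*s - 17)
The result of step 2 is T(s) in lowest terms. Its denominator has leading coefficient 3; dividing the denominator through by 3 makes it monic.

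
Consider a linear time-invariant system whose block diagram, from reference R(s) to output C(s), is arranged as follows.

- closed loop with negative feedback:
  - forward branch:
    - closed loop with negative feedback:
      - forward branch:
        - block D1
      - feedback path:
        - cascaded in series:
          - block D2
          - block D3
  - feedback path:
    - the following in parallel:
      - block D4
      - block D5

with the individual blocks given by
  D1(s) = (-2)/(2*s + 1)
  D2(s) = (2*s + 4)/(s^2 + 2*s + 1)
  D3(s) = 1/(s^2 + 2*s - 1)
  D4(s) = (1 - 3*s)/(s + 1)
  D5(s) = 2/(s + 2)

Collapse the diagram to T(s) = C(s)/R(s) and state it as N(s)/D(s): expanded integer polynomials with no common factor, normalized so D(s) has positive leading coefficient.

Step 1 - multiply D2, D3 (series) -> (2*s + 4)/(s^4 + 4*s^3 + 4*s^2 - 1)
Step 2 - feedback reduction of D1, (D2*D3) -> (-2*s^4 - 8*s^3 - 8*s^2 + 2)/(2*s^5 + 9*s^4 + 12*s^3 + 4*s^2 - 6*s - 9)
Step 3 - sum the parallel branches D4, D5 -> (-3*s^2 - 3*s + 4)/(s^2 + 3*s + 2)
Step 4 - collapse the loop ([D1/(1+D1*(D2*D3))] forward, (D4+D5) return), which is the overall transfer function T(s) = C(s)/R(s) in lowest terms

Therefore the answer is (-2*s^5 - 12*s^4 - 24*s^3 - 16*s^2 + 2*s + 4)/(2*s^6 + 19*s^5 + 54*s^4 + 44*s^3 - 22*s^2 - 35*s - 10).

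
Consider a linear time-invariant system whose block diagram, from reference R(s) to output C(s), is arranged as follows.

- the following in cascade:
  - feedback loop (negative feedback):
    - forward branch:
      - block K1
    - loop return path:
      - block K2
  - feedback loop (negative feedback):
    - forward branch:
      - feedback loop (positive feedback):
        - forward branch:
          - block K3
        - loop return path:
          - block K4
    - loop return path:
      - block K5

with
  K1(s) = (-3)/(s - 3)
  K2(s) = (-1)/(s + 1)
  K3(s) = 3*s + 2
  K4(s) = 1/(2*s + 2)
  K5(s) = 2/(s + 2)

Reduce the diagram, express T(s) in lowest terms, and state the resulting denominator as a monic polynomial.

Step 1. apply the feedback formula to K1, K2 = (-3*s - 3)/(s^2 - 2*s)
Step 2. collapse the loop (K3 forward, K4 return) = (-6*s^2 - 10*s - 4)/s
Step 3. feedback reduction of [K3/(1-K3*K4)], K5 = (6*s^3 + 22*s^2 + 24*s + 8)/(11*s^2 + 18*s + 8)
Step 4. reduce the series chain [K1/(1+K1*K2)], [[K3/(1-K3*K4)]/(1+[K3/(1-K3*K4)]*K5)] = (-18*s^4 - 84*s^3 - 138*s^2 - 96*s - 24)/(11*s^4 - 4*s^3 - 28*s^2 - 16*s)
Step 4 gives the fully reduced T(s), with no common factor left to cancel. The denominator's leading coefficient is 11, so divide each of its coefficients by 11 to get the monic form.

Therefore the answer is s^4 - 4*s^3/11 - 28*s^2/11 - 16*s/11.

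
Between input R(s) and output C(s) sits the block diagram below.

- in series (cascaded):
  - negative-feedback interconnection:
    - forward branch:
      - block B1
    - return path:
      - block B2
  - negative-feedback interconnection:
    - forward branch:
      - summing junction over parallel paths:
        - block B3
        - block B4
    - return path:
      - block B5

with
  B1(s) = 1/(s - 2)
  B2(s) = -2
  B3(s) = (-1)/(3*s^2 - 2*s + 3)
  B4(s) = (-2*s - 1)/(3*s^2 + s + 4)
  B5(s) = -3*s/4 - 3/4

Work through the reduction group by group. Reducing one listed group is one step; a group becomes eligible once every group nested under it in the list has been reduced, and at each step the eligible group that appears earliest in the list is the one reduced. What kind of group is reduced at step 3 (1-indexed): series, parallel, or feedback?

Reducing step by step:

[1] close the feedback loop around B1, B2
[2] add B3, B4 (parallel)
[3] apply the feedback formula to (B3+B4), B5
[4] series reduction of [B1/(1+B1*B2)], [(B3+B4)/(1+(B3+B4)*B5)]
So the answer for step 3 is feedback.

Answer: feedback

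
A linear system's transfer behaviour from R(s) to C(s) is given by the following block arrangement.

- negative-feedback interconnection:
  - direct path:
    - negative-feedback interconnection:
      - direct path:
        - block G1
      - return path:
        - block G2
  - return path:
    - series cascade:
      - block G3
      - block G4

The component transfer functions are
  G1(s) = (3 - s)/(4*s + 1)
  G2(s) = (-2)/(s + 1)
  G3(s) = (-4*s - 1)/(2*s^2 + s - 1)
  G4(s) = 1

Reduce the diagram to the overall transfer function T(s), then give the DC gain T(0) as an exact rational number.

Answer: -3/2

Working:
1. feedback reduction of G1, G2 -> (-s^2 + 2*s + 3)/(4*s^2 + 7*s - 5)
2. multiply G3, G4 (series) -> (-4*s - 1)/(2*s^2 + s - 1)
3. apply the feedback formula to [G1/(1+G1*G2)], (G3*G4) -> (-2*s^3 + 5*s^2 + 4*s - 3)/(8*s^3 + 14*s^2 - 28*s + 2)
Evaluating the step-3 result (the overall T(s)) at s = 0 gives T(0) = -3/2.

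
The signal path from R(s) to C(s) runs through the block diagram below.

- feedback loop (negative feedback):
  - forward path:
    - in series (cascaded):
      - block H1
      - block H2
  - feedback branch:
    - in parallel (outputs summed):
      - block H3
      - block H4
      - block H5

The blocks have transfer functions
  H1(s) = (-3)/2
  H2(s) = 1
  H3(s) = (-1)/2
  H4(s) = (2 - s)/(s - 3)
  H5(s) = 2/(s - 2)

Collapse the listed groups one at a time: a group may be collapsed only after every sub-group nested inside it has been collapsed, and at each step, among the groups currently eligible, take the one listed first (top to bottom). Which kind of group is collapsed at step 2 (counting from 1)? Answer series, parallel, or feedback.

(1) series reduction of H1, H2
(2) sum the parallel branches H3, H4, H5
(3) close the feedback loop around (H1*H2), (H3+H4+H5)
Step 2: parallel.

Therefore the answer is parallel.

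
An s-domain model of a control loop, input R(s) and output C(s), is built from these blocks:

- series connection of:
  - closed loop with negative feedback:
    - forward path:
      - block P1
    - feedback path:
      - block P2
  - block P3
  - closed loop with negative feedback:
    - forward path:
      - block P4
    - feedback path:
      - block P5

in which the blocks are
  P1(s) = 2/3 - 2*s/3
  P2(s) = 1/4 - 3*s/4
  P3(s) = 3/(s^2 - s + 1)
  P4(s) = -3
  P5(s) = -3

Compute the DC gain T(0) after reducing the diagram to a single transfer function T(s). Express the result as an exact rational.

The answer is -18/35.

Reasoning:
Step 1 - reduce the feedback loop with forward P1 and return P2, giving (4 - 4*s)/(3*s^2 - 4*s + 7)
Step 2 - feedback reduction of P4, P5, giving (-3)/10
Step 3 - combine [P1/(1+P1*P2)], P3, [P4/(1+P4*P5)] in series, giving (18*s - 18)/(15*s^4 - 35*s^3 + 70*s^2 - 55*s + 35)
That last expression is T(s); at s = 0 only the constant terms survive, so T(0) = -18/35.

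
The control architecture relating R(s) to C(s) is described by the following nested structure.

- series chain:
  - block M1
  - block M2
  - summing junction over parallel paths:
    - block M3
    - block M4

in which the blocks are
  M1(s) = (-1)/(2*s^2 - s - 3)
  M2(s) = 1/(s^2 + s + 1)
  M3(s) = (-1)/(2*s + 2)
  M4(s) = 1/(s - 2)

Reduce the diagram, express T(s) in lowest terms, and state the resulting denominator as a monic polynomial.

Answer: s^6 - s^5/2 - 7*s^4/2 - 2*s^3 + 5*s^2/2 + 11*s/2 + 3

Working:
1. add M3, M4 (parallel) gives (s + 4)/(2*s^2 - 2*s - 4)
2. combine M1, M2, (M3+M4) in series gives (-s - 4)/(4*s^6 - 2*s^5 - 14*s^4 - 8*s^3 + 10*s^2 + 22*s + 12)
Step 2 gives the fully reduced T(s), with no common factor left to cancel. The denominator's leading coefficient is 4, so divide each of its coefficients by 4 to get the monic form.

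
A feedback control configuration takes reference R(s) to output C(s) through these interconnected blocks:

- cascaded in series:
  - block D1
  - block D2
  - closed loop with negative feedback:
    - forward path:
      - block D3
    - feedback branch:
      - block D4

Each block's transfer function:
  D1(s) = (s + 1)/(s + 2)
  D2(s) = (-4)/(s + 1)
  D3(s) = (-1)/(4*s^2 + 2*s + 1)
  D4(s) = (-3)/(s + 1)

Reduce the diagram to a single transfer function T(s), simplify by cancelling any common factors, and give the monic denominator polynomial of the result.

(1) close the feedback loop around D3, D4, giving (-s - 1)/(4*s^3 + 6*s^2 + 3*s + 4)
(2) multiply D1, D2, [D3/(1+D3*D4)] (series), giving (4*s + 4)/(4*s^4 + 14*s^3 + 15*s^2 + 10*s + 8)
T(s) is the step-2 result (common factors already cancelled). Leading coefficient of the denominator: 4. Divide through by 4 for the monic polynomial.

Answer: s^4 + 7*s^3/2 + 15*s^2/4 + 5*s/2 + 2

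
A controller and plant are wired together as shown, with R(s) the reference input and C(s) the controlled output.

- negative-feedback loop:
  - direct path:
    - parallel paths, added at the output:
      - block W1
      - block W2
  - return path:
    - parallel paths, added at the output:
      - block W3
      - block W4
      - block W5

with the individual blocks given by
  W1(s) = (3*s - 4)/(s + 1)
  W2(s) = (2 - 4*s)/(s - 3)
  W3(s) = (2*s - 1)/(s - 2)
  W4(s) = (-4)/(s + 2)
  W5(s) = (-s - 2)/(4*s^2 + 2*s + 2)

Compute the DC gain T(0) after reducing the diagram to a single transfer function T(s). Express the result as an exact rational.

(1) parallel reduction of W1, W2, giving (-s^2 - 15*s + 14)/(s^2 - 2*s - 3)
(2) reduce the parallel group W3, W4, W5, giving (8*s^4 - s^3 + 24*s^2 + 14*s + 20)/(4*s^4 + 2*s^3 - 14*s^2 - 8*s - 8)
(3) collapse the loop ((W1+W2) forward, (W3+W4+W5) return), giving (4*s^6 + 62*s^5 - 40*s^4 - 246*s^3 + 68*s^2 - 8*s + 112)/(4*s^6 + 125*s^5 - 73*s^4 + 374*s^3 - 156*s^2 + 64*s - 304)
That last expression is T(s); at s = 0 only the constant terms survive, so T(0) = 112/(-304) = -7/19.

Answer: -7/19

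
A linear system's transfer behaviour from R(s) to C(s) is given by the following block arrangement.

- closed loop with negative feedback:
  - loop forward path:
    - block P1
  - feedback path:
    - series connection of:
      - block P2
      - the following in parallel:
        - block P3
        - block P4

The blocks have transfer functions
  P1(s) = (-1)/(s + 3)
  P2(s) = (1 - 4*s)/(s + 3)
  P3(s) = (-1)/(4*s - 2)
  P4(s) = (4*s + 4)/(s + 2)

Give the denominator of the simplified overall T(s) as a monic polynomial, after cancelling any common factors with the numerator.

Answer: s^4 + 47*s^3/2 + 20*s^2 - 17*s/4 - 13/2

Working:
[1] add P3, P4 (parallel); result (16*s^2 + 7*s - 10)/(4*s^2 + 6*s - 4)
[2] cascade P2, (P3+P4); result (-64*s^3 - 12*s^2 + 47*s - 10)/(4*s^3 + 18*s^2 + 14*s - 12)
[3] reduce the feedback loop with forward P1 and return (P2*(P3+P4)); result (-4*s^3 - 18*s^2 - 14*s + 12)/(4*s^4 + 94*s^3 + 80*s^2 - 17*s - 26)
No further cancellation is possible in the step-3 result, so that is T(s). Its denominator becomes monic after dividing by the leading coefficient 4.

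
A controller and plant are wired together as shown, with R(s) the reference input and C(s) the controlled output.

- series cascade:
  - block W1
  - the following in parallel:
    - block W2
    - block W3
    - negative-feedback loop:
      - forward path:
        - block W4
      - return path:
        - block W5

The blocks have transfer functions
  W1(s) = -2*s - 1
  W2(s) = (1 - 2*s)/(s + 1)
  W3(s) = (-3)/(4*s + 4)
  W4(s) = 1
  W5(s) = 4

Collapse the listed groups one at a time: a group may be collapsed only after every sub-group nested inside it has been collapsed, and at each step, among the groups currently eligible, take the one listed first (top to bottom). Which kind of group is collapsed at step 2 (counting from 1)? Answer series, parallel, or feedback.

Step 1: apply the feedback formula to W4, W5
Step 2: sum the parallel branches W2, W3, [W4/(1+W4*W5)]
Step 3: series reduction of W1, (W2+W3+[W4/(1+W4*W5)])
The group at step 2 is a parallel group.

Hence the answer: parallel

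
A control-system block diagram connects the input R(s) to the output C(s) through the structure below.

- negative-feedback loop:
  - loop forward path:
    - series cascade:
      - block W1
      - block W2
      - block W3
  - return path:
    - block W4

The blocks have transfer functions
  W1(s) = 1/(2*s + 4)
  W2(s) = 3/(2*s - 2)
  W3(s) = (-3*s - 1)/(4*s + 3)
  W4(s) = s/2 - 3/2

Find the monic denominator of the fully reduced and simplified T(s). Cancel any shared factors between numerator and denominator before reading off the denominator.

Step 1 - multiply W1, W2, W3 (series) -> (-9*s - 3)/(16*s^3 + 28*s^2 - 20*s - 24)
Step 2 - apply the feedback formula to (W1*W2*W3), W4 -> (-18*s - 6)/(32*s^3 + 47*s^2 - 16*s - 39)
T(s) is the step-2 result (common factors already cancelled). Leading coefficient of the denominator: 32. Divide through by 32 for the monic polynomial.

Final answer: s^3 + 47*s^2/32 - s/2 - 39/32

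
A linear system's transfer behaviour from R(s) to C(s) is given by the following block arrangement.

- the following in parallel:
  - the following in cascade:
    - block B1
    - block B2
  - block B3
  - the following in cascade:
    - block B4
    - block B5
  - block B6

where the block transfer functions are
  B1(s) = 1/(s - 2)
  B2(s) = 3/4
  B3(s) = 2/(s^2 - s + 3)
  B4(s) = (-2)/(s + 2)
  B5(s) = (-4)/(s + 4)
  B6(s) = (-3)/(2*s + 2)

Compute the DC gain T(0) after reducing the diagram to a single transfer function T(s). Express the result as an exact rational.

Step 1 - series reduction of B1, B2 -> 3/(4*s - 8)
Step 2 - multiply B4, B5 (series) -> 8/(s^2 + 6*s + 8)
Step 3 - combine (B1*B2), B3, (B4*B5), B6 in parallel -> (-3*s^5 + 40*s^4 + 36*s^3 + 109*s^2 - 114*s + 40)/(4*s^6 + 16*s^5 - 8*s^4 - 20*s^3 + 16*s^2 - 176*s - 192)
Evaluating the step-3 result (the overall T(s)) at s = 0 gives T(0) = 40/(-192) = -5/24.

Final answer: -5/24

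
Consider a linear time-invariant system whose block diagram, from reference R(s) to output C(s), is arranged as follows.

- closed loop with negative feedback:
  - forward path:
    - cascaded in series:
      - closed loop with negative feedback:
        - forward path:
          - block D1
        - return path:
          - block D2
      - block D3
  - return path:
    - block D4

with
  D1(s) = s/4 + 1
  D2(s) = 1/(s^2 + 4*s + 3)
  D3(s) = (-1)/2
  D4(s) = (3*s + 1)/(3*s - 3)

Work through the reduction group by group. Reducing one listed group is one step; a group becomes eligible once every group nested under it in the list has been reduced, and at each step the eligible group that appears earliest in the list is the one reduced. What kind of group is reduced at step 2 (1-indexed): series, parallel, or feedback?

Step 1 - reduce the feedback loop with forward D1 and return D2
Step 2 - multiply [D1/(1+D1*D2)], D3 (series)
Step 3 - collapse the loop (([D1/(1+D1*D2)]*D3) forward, D4 return)
The group at step 2 is a series group.

Answer: series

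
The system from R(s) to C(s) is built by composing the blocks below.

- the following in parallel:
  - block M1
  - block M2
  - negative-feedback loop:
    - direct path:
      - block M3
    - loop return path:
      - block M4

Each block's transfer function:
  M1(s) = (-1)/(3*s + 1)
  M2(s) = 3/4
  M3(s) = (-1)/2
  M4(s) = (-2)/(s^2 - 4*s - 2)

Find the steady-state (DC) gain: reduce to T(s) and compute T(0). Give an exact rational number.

Step 1: feedback reduction of M3, M4 = (-s^2 + 4*s + 2)/(2*s^2 - 8*s - 2)
Step 2: add M1, M2, [M3/(1+M3*M4)] (parallel) = (3*s^3 - 15*s^2 + 15*s + 5)/(12*s^3 - 44*s^2 - 28*s - 4)
Step 2 gives the overall T(s). Then T(0) = 5/(-4) = -5/4.

Hence the answer: -5/4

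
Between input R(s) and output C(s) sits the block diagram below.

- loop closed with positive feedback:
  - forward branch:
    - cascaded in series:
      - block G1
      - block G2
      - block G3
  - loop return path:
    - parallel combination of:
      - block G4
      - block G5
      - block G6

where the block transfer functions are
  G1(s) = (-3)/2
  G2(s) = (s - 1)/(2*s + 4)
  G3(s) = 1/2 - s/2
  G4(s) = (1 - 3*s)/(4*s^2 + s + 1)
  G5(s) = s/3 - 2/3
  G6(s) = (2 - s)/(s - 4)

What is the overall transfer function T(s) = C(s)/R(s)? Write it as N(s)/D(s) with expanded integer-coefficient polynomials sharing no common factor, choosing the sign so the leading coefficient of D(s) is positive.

Step 1: cascade G1, G2, G3, giving (3*s^2 - 6*s + 3)/(8*s + 16)
Step 2: sum the parallel branches G4, G5, G6, giving (4*s^4 - 35*s^3 + 39*s^2 + 44*s + 2)/(12*s^3 - 45*s^2 - 9*s - 12)
Step 3: close the feedback loop around (G1*G2*G3), (G4+G5+G6): this yields T(s), and no further normalization is needed

Hence the answer: (-12*s^5 + 69*s^4 - 93*s^3 + 39*s^2 - 15*s + 12)/(4*s^6 - 43*s^5 + 81*s^4 - 13*s^3 + 217*s^2 + 120*s + 66)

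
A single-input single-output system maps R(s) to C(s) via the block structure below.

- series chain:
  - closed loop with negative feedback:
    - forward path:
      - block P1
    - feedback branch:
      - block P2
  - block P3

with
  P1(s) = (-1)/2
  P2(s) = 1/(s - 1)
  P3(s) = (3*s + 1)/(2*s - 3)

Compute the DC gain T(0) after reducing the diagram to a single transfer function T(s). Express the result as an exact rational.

Reducing step by step:

Step 1 - close the feedback loop around P1, P2, giving (1 - s)/(2*s - 3)
Step 2 - multiply [P1/(1+P1*P2)], P3 (series), giving (-3*s^2 + 2*s + 1)/(4*s^2 - 12*s + 9)
Step 2 gives the overall T(s). Then T(0) = 1/9.

Answer: 1/9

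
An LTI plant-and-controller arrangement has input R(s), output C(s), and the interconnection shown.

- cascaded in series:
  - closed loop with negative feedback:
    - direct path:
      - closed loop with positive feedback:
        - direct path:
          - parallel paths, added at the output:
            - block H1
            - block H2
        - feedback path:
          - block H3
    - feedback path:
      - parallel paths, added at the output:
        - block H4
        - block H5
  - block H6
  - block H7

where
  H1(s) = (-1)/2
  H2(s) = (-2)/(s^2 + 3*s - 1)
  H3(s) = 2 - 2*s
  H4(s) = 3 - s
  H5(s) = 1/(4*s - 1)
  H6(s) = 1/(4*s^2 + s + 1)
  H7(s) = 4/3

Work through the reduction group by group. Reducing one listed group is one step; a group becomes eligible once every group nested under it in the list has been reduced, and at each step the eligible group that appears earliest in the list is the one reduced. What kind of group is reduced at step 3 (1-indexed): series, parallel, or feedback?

Answer: parallel

Working:
1. add H1, H2 (parallel)
2. reduce the feedback loop with forward (H1+H2) and return H3
3. parallel reduction of H4, H5
4. apply the feedback formula to [(H1+H2)/(1-(H1+H2)*H3)], (H4+H5)
5. cascade [[(H1+H2)/(1-(H1+H2)*H3)]/(1+[(H1+H2)/(1-(H1+H2)*H3)]*(H4+H5))], H6, H7
Step 3: parallel.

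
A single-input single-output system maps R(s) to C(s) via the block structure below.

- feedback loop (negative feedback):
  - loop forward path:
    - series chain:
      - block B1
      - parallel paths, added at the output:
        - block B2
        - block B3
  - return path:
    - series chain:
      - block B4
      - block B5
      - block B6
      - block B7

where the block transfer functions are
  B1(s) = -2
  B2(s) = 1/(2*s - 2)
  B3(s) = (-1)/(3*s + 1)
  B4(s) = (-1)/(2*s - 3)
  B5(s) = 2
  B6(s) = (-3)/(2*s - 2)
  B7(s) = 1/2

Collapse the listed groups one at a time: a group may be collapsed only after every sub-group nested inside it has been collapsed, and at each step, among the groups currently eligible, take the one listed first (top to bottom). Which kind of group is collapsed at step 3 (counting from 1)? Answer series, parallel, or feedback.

Step 1 - reduce the parallel group B2, B3
Step 2 - multiply B1, (B2+B3) (series)
Step 3 - cascade B4, B5, B6, B7
Step 4 - apply the feedback formula to (B1*(B2+B3)), (B4*B5*B6*B7)
The group at step 3 is a series group.

Final answer: series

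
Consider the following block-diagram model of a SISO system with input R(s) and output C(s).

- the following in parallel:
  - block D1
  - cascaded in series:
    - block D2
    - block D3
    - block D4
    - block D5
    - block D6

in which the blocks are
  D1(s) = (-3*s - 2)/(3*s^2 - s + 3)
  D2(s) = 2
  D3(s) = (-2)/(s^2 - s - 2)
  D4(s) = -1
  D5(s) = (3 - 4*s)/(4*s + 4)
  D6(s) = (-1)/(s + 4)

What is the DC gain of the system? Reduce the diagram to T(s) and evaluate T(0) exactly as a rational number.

The answer is -7/24.

Reasoning:
(1) reduce the series chain D2, D3, D4, D5, D6; result (4*s - 3)/(s^4 + 4*s^3 - 3*s^2 - 14*s - 8)
(2) sum the parallel branches D1, (D2*D3*D4*D5*D6); result (-3*s^5 - 14*s^4 + 13*s^3 + 35*s^2 + 67*s + 7)/(3*s^6 + 11*s^5 - 10*s^4 - 27*s^3 - 19*s^2 - 34*s - 24)
That last expression is T(s); at s = 0 only the constant terms survive, so T(0) = 7/(-24) = -7/24.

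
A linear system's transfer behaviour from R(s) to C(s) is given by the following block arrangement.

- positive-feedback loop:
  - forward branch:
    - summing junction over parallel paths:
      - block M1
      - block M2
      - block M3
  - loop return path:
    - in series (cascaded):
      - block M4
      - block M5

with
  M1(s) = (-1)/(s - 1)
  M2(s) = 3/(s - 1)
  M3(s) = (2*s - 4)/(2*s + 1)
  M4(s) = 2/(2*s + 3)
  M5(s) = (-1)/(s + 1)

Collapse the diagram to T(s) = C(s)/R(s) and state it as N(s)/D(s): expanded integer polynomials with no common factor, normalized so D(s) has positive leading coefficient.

Step 1: combine M1, M2, M3 in parallel = (2*s^2 - 2*s + 6)/(2*s^2 - s - 1)
Step 2: cascade M4, M5 = (-2)/(2*s^2 + 5*s + 3)
Step 3: apply the feedback formula to (M1+M2+M3), (M4*M5); the result is T(s) itself (integer coefficients, no common factor, positive leading denominator coefficient)

Hence the answer: (4*s^4 + 6*s^3 + 8*s^2 + 24*s + 18)/(4*s^4 + 8*s^3 + 3*s^2 - 12*s + 9)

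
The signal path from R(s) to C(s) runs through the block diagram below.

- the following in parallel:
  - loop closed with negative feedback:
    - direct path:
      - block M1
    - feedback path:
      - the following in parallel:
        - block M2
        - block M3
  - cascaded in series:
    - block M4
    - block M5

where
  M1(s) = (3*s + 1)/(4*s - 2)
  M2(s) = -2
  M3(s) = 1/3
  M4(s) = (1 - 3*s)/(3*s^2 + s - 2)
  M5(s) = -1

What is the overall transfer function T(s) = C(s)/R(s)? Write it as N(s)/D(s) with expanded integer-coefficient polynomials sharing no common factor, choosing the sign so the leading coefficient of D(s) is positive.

Step 1. add M2, M3 (parallel) gives (-5)/3
Step 2. collapse the loop (M1 forward, (M2+M3) return) gives (-9*s - 3)/(3*s + 11)
Step 3. multiply M4, M5 (series) gives (3*s - 1)/(3*s^2 + s - 2)
Step 4. parallel reduction of [M1/(1+M1*(M2+M3))], (M4*M5) - this is the overall T(s), already in the required normalized form

Final answer: (-27*s^3 - 9*s^2 + 45*s - 5)/(9*s^3 + 36*s^2 + 5*s - 22)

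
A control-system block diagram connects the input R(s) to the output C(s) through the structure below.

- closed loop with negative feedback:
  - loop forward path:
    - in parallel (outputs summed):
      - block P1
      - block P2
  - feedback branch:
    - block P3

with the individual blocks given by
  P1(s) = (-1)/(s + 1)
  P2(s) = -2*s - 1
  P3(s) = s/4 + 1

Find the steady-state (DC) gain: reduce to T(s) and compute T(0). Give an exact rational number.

Answer: 2

Working:
[1] reduce the parallel group P1, P2 = (-2*s^2 - 3*s - 2)/(s + 1)
[2] collapse the loop ((P1+P2) forward, P3 return) = (8*s^2 + 12*s + 8)/(2*s^3 + 11*s^2 + 10*s + 4)
That last expression is T(s); at s = 0 only the constant terms survive, so T(0) = 8/4 = 2.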